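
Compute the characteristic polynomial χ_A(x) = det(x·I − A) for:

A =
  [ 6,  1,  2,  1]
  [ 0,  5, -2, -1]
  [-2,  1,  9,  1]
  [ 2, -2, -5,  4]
x^4 - 24*x^3 + 216*x^2 - 864*x + 1296

Expanding det(x·I − A) (e.g. by cofactor expansion or by noting that A is similar to its Jordan form J, which has the same characteristic polynomial as A) gives
  χ_A(x) = x^4 - 24*x^3 + 216*x^2 - 864*x + 1296
which factors as (x - 6)^4. The eigenvalues (with algebraic multiplicities) are λ = 6 with multiplicity 4.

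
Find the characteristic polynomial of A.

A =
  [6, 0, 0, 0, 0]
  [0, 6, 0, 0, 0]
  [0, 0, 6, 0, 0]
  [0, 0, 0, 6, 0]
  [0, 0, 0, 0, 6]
x^5 - 30*x^4 + 360*x^3 - 2160*x^2 + 6480*x - 7776

Expanding det(x·I − A) (e.g. by cofactor expansion or by noting that A is similar to its Jordan form J, which has the same characteristic polynomial as A) gives
  χ_A(x) = x^5 - 30*x^4 + 360*x^3 - 2160*x^2 + 6480*x - 7776
which factors as (x - 6)^5. The eigenvalues (with algebraic multiplicities) are λ = 6 with multiplicity 5.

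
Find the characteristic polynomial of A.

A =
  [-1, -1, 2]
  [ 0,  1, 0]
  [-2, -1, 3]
x^3 - 3*x^2 + 3*x - 1

Expanding det(x·I − A) (e.g. by cofactor expansion or by noting that A is similar to its Jordan form J, which has the same characteristic polynomial as A) gives
  χ_A(x) = x^3 - 3*x^2 + 3*x - 1
which factors as (x - 1)^3. The eigenvalues (with algebraic multiplicities) are λ = 1 with multiplicity 3.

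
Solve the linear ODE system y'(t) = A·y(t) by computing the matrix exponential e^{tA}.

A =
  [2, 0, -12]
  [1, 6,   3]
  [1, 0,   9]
e^{tA} =
  [-3*exp(6*t) + 4*exp(5*t), 0, -12*exp(6*t) + 12*exp(5*t)]
  [exp(6*t) - exp(5*t), exp(6*t), 3*exp(6*t) - 3*exp(5*t)]
  [exp(6*t) - exp(5*t), 0, 4*exp(6*t) - 3*exp(5*t)]

Strategy: write A = P · J · P⁻¹ where J is a Jordan canonical form, so e^{tA} = P · e^{tJ} · P⁻¹, and e^{tJ} can be computed block-by-block.

A has Jordan form
J =
  [5, 0, 0]
  [0, 6, 0]
  [0, 0, 6]
(up to reordering of blocks).

Per-block formulas:
  For a 1×1 block at λ = 6: exp(t · [6]) = [e^(6t)].
  For a 1×1 block at λ = 5: exp(t · [5]) = [e^(5t)].

After assembling e^{tJ} and conjugating by P, we get:

e^{tA} =
  [-3*exp(6*t) + 4*exp(5*t), 0, -12*exp(6*t) + 12*exp(5*t)]
  [exp(6*t) - exp(5*t), exp(6*t), 3*exp(6*t) - 3*exp(5*t)]
  [exp(6*t) - exp(5*t), 0, 4*exp(6*t) - 3*exp(5*t)]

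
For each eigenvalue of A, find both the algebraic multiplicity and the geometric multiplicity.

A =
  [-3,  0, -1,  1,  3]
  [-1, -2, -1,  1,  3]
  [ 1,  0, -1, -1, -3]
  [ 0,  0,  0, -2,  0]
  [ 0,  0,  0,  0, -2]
λ = -2: alg = 5, geom = 4

Step 1 — factor the characteristic polynomial to read off the algebraic multiplicities:
  χ_A(x) = (x + 2)^5

Step 2 — compute geometric multiplicities via the rank-nullity identity g(λ) = n − rank(A − λI):
  rank(A − (-2)·I) = 1, so dim ker(A − (-2)·I) = n − 1 = 4

Summary:
  λ = -2: algebraic multiplicity = 5, geometric multiplicity = 4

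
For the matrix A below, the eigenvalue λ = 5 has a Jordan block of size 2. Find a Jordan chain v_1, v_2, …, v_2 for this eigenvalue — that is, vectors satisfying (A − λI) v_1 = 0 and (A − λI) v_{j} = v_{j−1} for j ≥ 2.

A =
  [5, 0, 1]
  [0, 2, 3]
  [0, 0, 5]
A Jordan chain for λ = 5 of length 2:
v_1 = (1, 0, 0)ᵀ
v_2 = (0, 1, 1)ᵀ

Let N = A − (5)·I. We want v_2 with N^2 v_2 = 0 but N^1 v_2 ≠ 0; then v_{j-1} := N · v_j for j = 2, …, 2.

Pick v_2 = (0, 1, 1)ᵀ.
Then v_1 = N · v_2 = (1, 0, 0)ᵀ.

Sanity check: (A − (5)·I) v_1 = (0, 0, 0)ᵀ = 0. ✓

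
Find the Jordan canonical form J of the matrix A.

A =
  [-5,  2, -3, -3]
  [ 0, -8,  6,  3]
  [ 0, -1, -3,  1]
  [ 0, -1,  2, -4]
J_2(-5) ⊕ J_2(-5)

The characteristic polynomial is
  det(x·I − A) = x^4 + 20*x^3 + 150*x^2 + 500*x + 625 = (x + 5)^4

Eigenvalues and multiplicities (the geometric multiplicity of λ is n − rank(A − λI), which equals the number of Jordan blocks for λ):
  λ = -5: algebraic multiplicity = 4, geometric multiplicity = 2

Determining the block sizes for each eigenvalue:
  λ = -5: with am = 4 and gm = 2, the partition is not yet determined (e.g. several partitions of 4 into 2 parts exist). Let N = A − (-5)·I. Computing rank(N^1) = 2, rank(N^2) = 0; the number of blocks of size ≥ j is rank(N^{j−1}) − rank(N^j), giving [2, 2]. So we have 2 block(s) of size 2 → block sizes [2, 2]

Assembling the blocks gives a Jordan form
J =
  [-5,  1,  0,  0]
  [ 0, -5,  0,  0]
  [ 0,  0, -5,  1]
  [ 0,  0,  0, -5]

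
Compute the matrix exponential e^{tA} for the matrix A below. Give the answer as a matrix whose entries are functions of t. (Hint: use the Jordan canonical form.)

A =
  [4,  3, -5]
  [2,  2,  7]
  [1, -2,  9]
e^{tA} =
  [t^2*exp(5*t) - t*exp(5*t) + exp(5*t), -t^2*exp(5*t) + 3*t*exp(5*t), 3*t^2*exp(5*t) - 5*t*exp(5*t)]
  [-t^2*exp(5*t)/2 + 2*t*exp(5*t), t^2*exp(5*t)/2 - 3*t*exp(5*t) + exp(5*t), -3*t^2*exp(5*t)/2 + 7*t*exp(5*t)]
  [-t^2*exp(5*t)/2 + t*exp(5*t), t^2*exp(5*t)/2 - 2*t*exp(5*t), -3*t^2*exp(5*t)/2 + 4*t*exp(5*t) + exp(5*t)]

Strategy: write A = P · J · P⁻¹ where J is a Jordan canonical form, so e^{tA} = P · e^{tJ} · P⁻¹, and e^{tJ} can be computed block-by-block.

A has Jordan form
J =
  [5, 1, 0]
  [0, 5, 1]
  [0, 0, 5]
(up to reordering of blocks).

Per-block formulas:
  For a 3×3 Jordan block J_3(5): exp(t · J_3(5)) = e^(5t)·(I + t·N + (t^2/2)·N^2), where N is the 3×3 nilpotent shift.

After assembling e^{tJ} and conjugating by P, we get:

e^{tA} =
  [t^2*exp(5*t) - t*exp(5*t) + exp(5*t), -t^2*exp(5*t) + 3*t*exp(5*t), 3*t^2*exp(5*t) - 5*t*exp(5*t)]
  [-t^2*exp(5*t)/2 + 2*t*exp(5*t), t^2*exp(5*t)/2 - 3*t*exp(5*t) + exp(5*t), -3*t^2*exp(5*t)/2 + 7*t*exp(5*t)]
  [-t^2*exp(5*t)/2 + t*exp(5*t), t^2*exp(5*t)/2 - 2*t*exp(5*t), -3*t^2*exp(5*t)/2 + 4*t*exp(5*t) + exp(5*t)]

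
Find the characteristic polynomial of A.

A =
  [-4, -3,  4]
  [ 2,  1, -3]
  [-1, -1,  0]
x^3 + 3*x^2 + 3*x + 1

Expanding det(x·I − A) (e.g. by cofactor expansion or by noting that A is similar to its Jordan form J, which has the same characteristic polynomial as A) gives
  χ_A(x) = x^3 + 3*x^2 + 3*x + 1
which factors as (x + 1)^3. The eigenvalues (with algebraic multiplicities) are λ = -1 with multiplicity 3.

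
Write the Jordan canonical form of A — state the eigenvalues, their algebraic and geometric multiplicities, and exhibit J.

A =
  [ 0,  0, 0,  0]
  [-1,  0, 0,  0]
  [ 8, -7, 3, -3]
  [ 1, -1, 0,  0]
J_3(0) ⊕ J_1(3)

The characteristic polynomial is
  det(x·I − A) = x^4 - 3*x^3 = x^3*(x - 3)

Eigenvalues and multiplicities (the geometric multiplicity of λ is n − rank(A − λI), which equals the number of Jordan blocks for λ):
  λ = 0: algebraic multiplicity = 3, geometric multiplicity = 1
  λ = 3: algebraic multiplicity = 1, geometric multiplicity = 1

Determining the block sizes for each eigenvalue:
  λ = 0: one block (gm = 1), so the single block has size am = 3 → block sizes [3]
  λ = 3: one block (gm = 1), so the single block has size am = 1 → block sizes [1]

Assembling the blocks gives a Jordan form
J =
  [0, 1, 0, 0]
  [0, 0, 1, 0]
  [0, 0, 0, 0]
  [0, 0, 0, 3]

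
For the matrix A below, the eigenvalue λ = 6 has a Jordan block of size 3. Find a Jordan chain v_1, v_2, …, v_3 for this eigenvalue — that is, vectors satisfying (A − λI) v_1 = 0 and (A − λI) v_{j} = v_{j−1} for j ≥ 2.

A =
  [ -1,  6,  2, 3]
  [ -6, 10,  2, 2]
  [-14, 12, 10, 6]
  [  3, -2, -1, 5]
A Jordan chain for λ = 6 of length 3:
v_1 = (-6, -4, -12, 2)ᵀ
v_2 = (-7, -6, -14, 3)ᵀ
v_3 = (1, 0, 0, 0)ᵀ

Let N = A − (6)·I. We want v_3 with N^3 v_3 = 0 but N^2 v_3 ≠ 0; then v_{j-1} := N · v_j for j = 3, …, 2.

Pick v_3 = (1, 0, 0, 0)ᵀ.
Then v_2 = N · v_3 = (-7, -6, -14, 3)ᵀ.
Then v_1 = N · v_2 = (-6, -4, -12, 2)ᵀ.

Sanity check: (A − (6)·I) v_1 = (0, 0, 0, 0)ᵀ = 0. ✓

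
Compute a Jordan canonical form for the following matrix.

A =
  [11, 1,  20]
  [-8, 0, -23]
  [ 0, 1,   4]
J_3(5)

The characteristic polynomial is
  det(x·I − A) = x^3 - 15*x^2 + 75*x - 125 = (x - 5)^3

Eigenvalues and multiplicities (the geometric multiplicity of λ is n − rank(A − λI), which equals the number of Jordan blocks for λ):
  λ = 5: algebraic multiplicity = 3, geometric multiplicity = 1

Determining the block sizes for each eigenvalue:
  λ = 5: one block (gm = 1), so the single block has size am = 3 → block sizes [3]

Assembling the blocks gives a Jordan form
J =
  [5, 1, 0]
  [0, 5, 1]
  [0, 0, 5]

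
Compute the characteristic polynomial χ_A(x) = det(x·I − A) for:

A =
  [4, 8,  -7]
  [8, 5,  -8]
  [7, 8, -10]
x^3 + x^2 - 21*x - 45

Expanding det(x·I − A) (e.g. by cofactor expansion or by noting that A is similar to its Jordan form J, which has the same characteristic polynomial as A) gives
  χ_A(x) = x^3 + x^2 - 21*x - 45
which factors as (x - 5)*(x + 3)^2. The eigenvalues (with algebraic multiplicities) are λ = -3 with multiplicity 2, λ = 5 with multiplicity 1.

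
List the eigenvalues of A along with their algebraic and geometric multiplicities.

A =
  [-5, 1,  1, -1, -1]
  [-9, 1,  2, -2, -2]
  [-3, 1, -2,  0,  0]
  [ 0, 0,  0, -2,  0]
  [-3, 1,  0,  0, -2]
λ = -2: alg = 5, geom = 3

Step 1 — factor the characteristic polynomial to read off the algebraic multiplicities:
  χ_A(x) = (x + 2)^5

Step 2 — compute geometric multiplicities via the rank-nullity identity g(λ) = n − rank(A − λI):
  rank(A − (-2)·I) = 2, so dim ker(A − (-2)·I) = n − 2 = 3

Summary:
  λ = -2: algebraic multiplicity = 5, geometric multiplicity = 3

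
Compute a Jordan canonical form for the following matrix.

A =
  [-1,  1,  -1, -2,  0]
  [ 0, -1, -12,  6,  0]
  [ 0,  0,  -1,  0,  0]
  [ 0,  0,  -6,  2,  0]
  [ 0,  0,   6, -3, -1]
J_2(-1) ⊕ J_1(-1) ⊕ J_1(-1) ⊕ J_1(2)

The characteristic polynomial is
  det(x·I − A) = x^5 + 2*x^4 - 2*x^3 - 8*x^2 - 7*x - 2 = (x - 2)*(x + 1)^4

Eigenvalues and multiplicities (the geometric multiplicity of λ is n − rank(A − λI), which equals the number of Jordan blocks for λ):
  λ = -1: algebraic multiplicity = 4, geometric multiplicity = 3
  λ = 2: algebraic multiplicity = 1, geometric multiplicity = 1

Determining the block sizes for each eigenvalue:
  λ = -1: 3 blocks summing to 4 forces exactly one block of size 2 and the rest size 1 → block sizes [2, 1, 1]
  λ = 2: one block (gm = 1), so the single block has size am = 1 → block sizes [1]

Assembling the blocks gives a Jordan form
J =
  [-1,  1,  0,  0, 0]
  [ 0, -1,  0,  0, 0]
  [ 0,  0, -1,  0, 0]
  [ 0,  0,  0, -1, 0]
  [ 0,  0,  0,  0, 2]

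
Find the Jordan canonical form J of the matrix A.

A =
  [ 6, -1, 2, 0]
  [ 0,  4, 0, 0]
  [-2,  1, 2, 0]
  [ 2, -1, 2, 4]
J_2(4) ⊕ J_1(4) ⊕ J_1(4)

The characteristic polynomial is
  det(x·I − A) = x^4 - 16*x^3 + 96*x^2 - 256*x + 256 = (x - 4)^4

Eigenvalues and multiplicities (the geometric multiplicity of λ is n − rank(A − λI), which equals the number of Jordan blocks for λ):
  λ = 4: algebraic multiplicity = 4, geometric multiplicity = 3

Determining the block sizes for each eigenvalue:
  λ = 4: 3 blocks summing to 4 forces exactly one block of size 2 and the rest size 1 → block sizes [2, 1, 1]

Assembling the blocks gives a Jordan form
J =
  [4, 1, 0, 0]
  [0, 4, 0, 0]
  [0, 0, 4, 0]
  [0, 0, 0, 4]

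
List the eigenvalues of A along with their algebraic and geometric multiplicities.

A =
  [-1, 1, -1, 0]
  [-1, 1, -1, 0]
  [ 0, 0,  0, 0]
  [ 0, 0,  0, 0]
λ = 0: alg = 4, geom = 3

Step 1 — factor the characteristic polynomial to read off the algebraic multiplicities:
  χ_A(x) = x^4

Step 2 — compute geometric multiplicities via the rank-nullity identity g(λ) = n − rank(A − λI):
  rank(A − (0)·I) = 1, so dim ker(A − (0)·I) = n − 1 = 3

Summary:
  λ = 0: algebraic multiplicity = 4, geometric multiplicity = 3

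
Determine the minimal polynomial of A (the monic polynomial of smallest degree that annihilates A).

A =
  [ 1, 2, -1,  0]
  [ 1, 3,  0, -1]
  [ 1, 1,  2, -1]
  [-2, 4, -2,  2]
x^3 - 6*x^2 + 12*x - 8

The characteristic polynomial is χ_A(x) = (x - 2)^4, so the eigenvalues are known. The minimal polynomial is
  m_A(x) = Π_λ (x − λ)^{k_λ}
where k_λ is the size of the *largest* Jordan block for λ (equivalently, the smallest k with (A − λI)^k v = 0 for every generalised eigenvector v of λ).

  λ = 2: largest Jordan block has size 3, contributing (x − 2)^3

So m_A(x) = (x - 2)^3 = x^3 - 6*x^2 + 12*x - 8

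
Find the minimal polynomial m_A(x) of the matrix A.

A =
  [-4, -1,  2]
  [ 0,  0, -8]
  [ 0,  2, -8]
x^2 + 8*x + 16

The characteristic polynomial is χ_A(x) = (x + 4)^3, so the eigenvalues are known. The minimal polynomial is
  m_A(x) = Π_λ (x − λ)^{k_λ}
where k_λ is the size of the *largest* Jordan block for λ (equivalently, the smallest k with (A − λI)^k v = 0 for every generalised eigenvector v of λ).

  λ = -4: largest Jordan block has size 2, contributing (x + 4)^2

So m_A(x) = (x + 4)^2 = x^2 + 8*x + 16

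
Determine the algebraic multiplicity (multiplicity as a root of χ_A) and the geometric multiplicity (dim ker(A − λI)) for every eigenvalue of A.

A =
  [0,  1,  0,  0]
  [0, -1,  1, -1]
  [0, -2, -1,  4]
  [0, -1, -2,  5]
λ = 0: alg = 3, geom = 1; λ = 3: alg = 1, geom = 1

Step 1 — factor the characteristic polynomial to read off the algebraic multiplicities:
  χ_A(x) = x^3*(x - 3)

Step 2 — compute geometric multiplicities via the rank-nullity identity g(λ) = n − rank(A − λI):
  rank(A − (0)·I) = 3, so dim ker(A − (0)·I) = n − 3 = 1
  rank(A − (3)·I) = 3, so dim ker(A − (3)·I) = n − 3 = 1

Summary:
  λ = 0: algebraic multiplicity = 3, geometric multiplicity = 1
  λ = 3: algebraic multiplicity = 1, geometric multiplicity = 1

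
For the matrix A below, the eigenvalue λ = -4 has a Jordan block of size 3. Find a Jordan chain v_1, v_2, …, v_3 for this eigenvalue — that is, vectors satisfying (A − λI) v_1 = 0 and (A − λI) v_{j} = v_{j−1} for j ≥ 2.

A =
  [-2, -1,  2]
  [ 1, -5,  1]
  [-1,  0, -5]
A Jordan chain for λ = -4 of length 3:
v_1 = (1, 0, -1)ᵀ
v_2 = (2, 1, -1)ᵀ
v_3 = (1, 0, 0)ᵀ

Let N = A − (-4)·I. We want v_3 with N^3 v_3 = 0 but N^2 v_3 ≠ 0; then v_{j-1} := N · v_j for j = 3, …, 2.

Pick v_3 = (1, 0, 0)ᵀ.
Then v_2 = N · v_3 = (2, 1, -1)ᵀ.
Then v_1 = N · v_2 = (1, 0, -1)ᵀ.

Sanity check: (A − (-4)·I) v_1 = (0, 0, 0)ᵀ = 0. ✓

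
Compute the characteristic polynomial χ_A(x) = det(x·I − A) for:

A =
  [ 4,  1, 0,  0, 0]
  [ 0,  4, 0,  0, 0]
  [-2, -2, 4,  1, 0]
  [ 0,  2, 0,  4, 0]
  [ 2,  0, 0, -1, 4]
x^5 - 20*x^4 + 160*x^3 - 640*x^2 + 1280*x - 1024

Expanding det(x·I − A) (e.g. by cofactor expansion or by noting that A is similar to its Jordan form J, which has the same characteristic polynomial as A) gives
  χ_A(x) = x^5 - 20*x^4 + 160*x^3 - 640*x^2 + 1280*x - 1024
which factors as (x - 4)^5. The eigenvalues (with algebraic multiplicities) are λ = 4 with multiplicity 5.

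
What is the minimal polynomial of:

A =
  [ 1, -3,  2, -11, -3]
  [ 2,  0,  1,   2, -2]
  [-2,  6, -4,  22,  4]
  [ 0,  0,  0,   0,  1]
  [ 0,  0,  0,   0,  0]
x^3 + 3*x^2

The characteristic polynomial is χ_A(x) = x^4*(x + 3), so the eigenvalues are known. The minimal polynomial is
  m_A(x) = Π_λ (x − λ)^{k_λ}
where k_λ is the size of the *largest* Jordan block for λ (equivalently, the smallest k with (A − λI)^k v = 0 for every generalised eigenvector v of λ).

  λ = -3: largest Jordan block has size 1, contributing (x + 3)
  λ = 0: largest Jordan block has size 2, contributing (x − 0)^2

So m_A(x) = x^2*(x + 3) = x^3 + 3*x^2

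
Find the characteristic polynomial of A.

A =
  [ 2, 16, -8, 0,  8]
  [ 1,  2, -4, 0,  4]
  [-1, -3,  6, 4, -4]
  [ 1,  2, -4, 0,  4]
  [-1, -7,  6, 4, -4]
x^5 - 6*x^4 + 12*x^3 - 8*x^2

Expanding det(x·I − A) (e.g. by cofactor expansion or by noting that A is similar to its Jordan form J, which has the same characteristic polynomial as A) gives
  χ_A(x) = x^5 - 6*x^4 + 12*x^3 - 8*x^2
which factors as x^2*(x - 2)^3. The eigenvalues (with algebraic multiplicities) are λ = 0 with multiplicity 2, λ = 2 with multiplicity 3.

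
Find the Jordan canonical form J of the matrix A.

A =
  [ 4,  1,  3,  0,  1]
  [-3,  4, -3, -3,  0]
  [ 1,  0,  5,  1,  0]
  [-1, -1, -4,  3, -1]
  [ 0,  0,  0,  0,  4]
J_2(4) ⊕ J_2(4) ⊕ J_1(4)

The characteristic polynomial is
  det(x·I − A) = x^5 - 20*x^4 + 160*x^3 - 640*x^2 + 1280*x - 1024 = (x - 4)^5

Eigenvalues and multiplicities (the geometric multiplicity of λ is n − rank(A − λI), which equals the number of Jordan blocks for λ):
  λ = 4: algebraic multiplicity = 5, geometric multiplicity = 3

Determining the block sizes for each eigenvalue:
  λ = 4: with am = 5 and gm = 3, the partition is not yet determined (e.g. several partitions of 5 into 3 parts exist). Let N = A − (4)·I. Computing rank(N^1) = 2, rank(N^2) = 0; the number of blocks of size ≥ j is rank(N^{j−1}) − rank(N^j), giving [3, 2]. So we have 2 block(s) of size 2, 1 block(s) of size 1 → block sizes [2, 2, 1]

Assembling the blocks gives a Jordan form
J =
  [4, 1, 0, 0, 0]
  [0, 4, 0, 0, 0]
  [0, 0, 4, 1, 0]
  [0, 0, 0, 4, 0]
  [0, 0, 0, 0, 4]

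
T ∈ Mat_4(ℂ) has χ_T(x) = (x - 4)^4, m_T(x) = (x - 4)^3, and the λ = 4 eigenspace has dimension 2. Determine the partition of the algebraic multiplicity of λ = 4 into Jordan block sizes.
Block sizes for λ = 4: [3, 1]

Step 1 — from the characteristic polynomial, algebraic multiplicity of λ = 4 is 4. From dim ker(T − (4)·I) = 2, there are exactly 2 Jordan blocks for λ = 4.
Step 2 — from the minimal polynomial, the factor (x − 4)^3 tells us the largest block for λ = 4 has size 3.
Step 3 — with total size 4, 2 blocks, and largest block 3, the block sizes (in nonincreasing order) are [3, 1].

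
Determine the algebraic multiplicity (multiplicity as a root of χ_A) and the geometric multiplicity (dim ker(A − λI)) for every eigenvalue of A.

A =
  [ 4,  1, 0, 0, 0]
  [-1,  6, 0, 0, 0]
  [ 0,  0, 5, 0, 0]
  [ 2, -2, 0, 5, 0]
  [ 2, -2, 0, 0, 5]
λ = 5: alg = 5, geom = 4

Step 1 — factor the characteristic polynomial to read off the algebraic multiplicities:
  χ_A(x) = (x - 5)^5

Step 2 — compute geometric multiplicities via the rank-nullity identity g(λ) = n − rank(A − λI):
  rank(A − (5)·I) = 1, so dim ker(A − (5)·I) = n − 1 = 4

Summary:
  λ = 5: algebraic multiplicity = 5, geometric multiplicity = 4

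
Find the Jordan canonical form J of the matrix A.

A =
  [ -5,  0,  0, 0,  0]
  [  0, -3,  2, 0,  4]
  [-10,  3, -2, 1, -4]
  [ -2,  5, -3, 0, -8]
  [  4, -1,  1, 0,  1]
J_1(-5) ⊕ J_3(-1) ⊕ J_1(-1)

The characteristic polynomial is
  det(x·I − A) = x^5 + 9*x^4 + 26*x^3 + 34*x^2 + 21*x + 5 = (x + 1)^4*(x + 5)

Eigenvalues and multiplicities (the geometric multiplicity of λ is n − rank(A − λI), which equals the number of Jordan blocks for λ):
  λ = -5: algebraic multiplicity = 1, geometric multiplicity = 1
  λ = -1: algebraic multiplicity = 4, geometric multiplicity = 2

Determining the block sizes for each eigenvalue:
  λ = -5: one block (gm = 1), so the single block has size am = 1 → block sizes [1]
  λ = -1: with am = 4 and gm = 2, the partition is not yet determined (e.g. several partitions of 4 into 2 parts exist). Let N = A − (-1)·I. Computing rank(N^1) = 3, rank(N^2) = 2, rank(N^3) = 1; the number of blocks of size ≥ j is rank(N^{j−1}) − rank(N^j), giving [2, 1, 1]. So we have 1 block(s) of size 3, 1 block(s) of size 1 → block sizes [3, 1]

Assembling the blocks gives a Jordan form
J =
  [-5,  0,  0,  0,  0]
  [ 0, -1,  1,  0,  0]
  [ 0,  0, -1,  1,  0]
  [ 0,  0,  0, -1,  0]
  [ 0,  0,  0,  0, -1]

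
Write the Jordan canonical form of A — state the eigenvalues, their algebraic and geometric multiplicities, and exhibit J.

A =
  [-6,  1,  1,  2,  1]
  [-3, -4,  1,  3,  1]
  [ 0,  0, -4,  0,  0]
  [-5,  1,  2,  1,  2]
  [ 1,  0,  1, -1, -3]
J_2(-4) ⊕ J_1(-4) ⊕ J_2(-2)

The characteristic polynomial is
  det(x·I − A) = x^5 + 16*x^4 + 100*x^3 + 304*x^2 + 448*x + 256 = (x + 2)^2*(x + 4)^3

Eigenvalues and multiplicities (the geometric multiplicity of λ is n − rank(A − λI), which equals the number of Jordan blocks for λ):
  λ = -4: algebraic multiplicity = 3, geometric multiplicity = 2
  λ = -2: algebraic multiplicity = 2, geometric multiplicity = 1

Determining the block sizes for each eigenvalue:
  λ = -4: 2 blocks summing to 3 forces exactly one block of size 2 and the rest size 1 → block sizes [2, 1]
  λ = -2: one block (gm = 1), so the single block has size am = 2 → block sizes [2]

Assembling the blocks gives a Jordan form
J =
  [-4,  1,  0,  0,  0]
  [ 0, -4,  0,  0,  0]
  [ 0,  0, -4,  0,  0]
  [ 0,  0,  0, -2,  1]
  [ 0,  0,  0,  0, -2]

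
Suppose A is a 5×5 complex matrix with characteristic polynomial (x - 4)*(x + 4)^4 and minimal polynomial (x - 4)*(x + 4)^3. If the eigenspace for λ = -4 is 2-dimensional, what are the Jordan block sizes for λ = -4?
Block sizes for λ = -4: [3, 1]

Step 1 — from the characteristic polynomial, algebraic multiplicity of λ = -4 is 4. From dim ker(A − (-4)·I) = 2, there are exactly 2 Jordan blocks for λ = -4.
Step 2 — from the minimal polynomial, the factor (x + 4)^3 tells us the largest block for λ = -4 has size 3.
Step 3 — with total size 4, 2 blocks, and largest block 3, the block sizes (in nonincreasing order) are [3, 1].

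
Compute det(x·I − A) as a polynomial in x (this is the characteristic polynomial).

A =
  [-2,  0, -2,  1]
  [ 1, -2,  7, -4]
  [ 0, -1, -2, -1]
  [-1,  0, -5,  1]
x^4 + 5*x^3 + 9*x^2 + 7*x + 2

Expanding det(x·I − A) (e.g. by cofactor expansion or by noting that A is similar to its Jordan form J, which has the same characteristic polynomial as A) gives
  χ_A(x) = x^4 + 5*x^3 + 9*x^2 + 7*x + 2
which factors as (x + 1)^3*(x + 2). The eigenvalues (with algebraic multiplicities) are λ = -2 with multiplicity 1, λ = -1 with multiplicity 3.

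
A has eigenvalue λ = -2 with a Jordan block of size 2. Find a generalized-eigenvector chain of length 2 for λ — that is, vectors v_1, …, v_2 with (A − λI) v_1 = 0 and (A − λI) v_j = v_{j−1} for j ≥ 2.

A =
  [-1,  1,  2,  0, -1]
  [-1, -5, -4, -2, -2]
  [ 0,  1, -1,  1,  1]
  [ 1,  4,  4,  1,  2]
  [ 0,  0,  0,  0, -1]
A Jordan chain for λ = -2 of length 2:
v_1 = (1, -1, 0, 1, 0)ᵀ
v_2 = (1, 0, 0, 0, 0)ᵀ

Let N = A − (-2)·I. We want v_2 with N^2 v_2 = 0 but N^1 v_2 ≠ 0; then v_{j-1} := N · v_j for j = 2, …, 2.

Pick v_2 = (1, 0, 0, 0, 0)ᵀ.
Then v_1 = N · v_2 = (1, -1, 0, 1, 0)ᵀ.

Sanity check: (A − (-2)·I) v_1 = (0, 0, 0, 0, 0)ᵀ = 0. ✓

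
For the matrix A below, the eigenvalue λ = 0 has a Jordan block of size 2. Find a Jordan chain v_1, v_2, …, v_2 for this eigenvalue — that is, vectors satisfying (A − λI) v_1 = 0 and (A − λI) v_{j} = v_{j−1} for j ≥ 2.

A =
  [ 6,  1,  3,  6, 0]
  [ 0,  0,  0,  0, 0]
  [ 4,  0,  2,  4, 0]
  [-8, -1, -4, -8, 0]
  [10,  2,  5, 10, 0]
A Jordan chain for λ = 0 of length 2:
v_1 = (6, 0, 4, -8, 10)ᵀ
v_2 = (1, 0, 0, 0, 0)ᵀ

Let N = A − (0)·I. We want v_2 with N^2 v_2 = 0 but N^1 v_2 ≠ 0; then v_{j-1} := N · v_j for j = 2, …, 2.

Pick v_2 = (1, 0, 0, 0, 0)ᵀ.
Then v_1 = N · v_2 = (6, 0, 4, -8, 10)ᵀ.

Sanity check: (A − (0)·I) v_1 = (0, 0, 0, 0, 0)ᵀ = 0. ✓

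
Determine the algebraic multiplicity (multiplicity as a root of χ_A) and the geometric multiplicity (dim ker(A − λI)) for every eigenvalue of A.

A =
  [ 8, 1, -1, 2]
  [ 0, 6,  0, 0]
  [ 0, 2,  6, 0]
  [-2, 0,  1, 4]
λ = 6: alg = 4, geom = 2

Step 1 — factor the characteristic polynomial to read off the algebraic multiplicities:
  χ_A(x) = (x - 6)^4

Step 2 — compute geometric multiplicities via the rank-nullity identity g(λ) = n − rank(A − λI):
  rank(A − (6)·I) = 2, so dim ker(A − (6)·I) = n − 2 = 2

Summary:
  λ = 6: algebraic multiplicity = 4, geometric multiplicity = 2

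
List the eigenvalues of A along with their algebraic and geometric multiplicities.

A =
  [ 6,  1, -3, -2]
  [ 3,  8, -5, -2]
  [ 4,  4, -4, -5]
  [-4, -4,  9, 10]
λ = 5: alg = 4, geom = 2

Step 1 — factor the characteristic polynomial to read off the algebraic multiplicities:
  χ_A(x) = (x - 5)^4

Step 2 — compute geometric multiplicities via the rank-nullity identity g(λ) = n − rank(A − λI):
  rank(A − (5)·I) = 2, so dim ker(A − (5)·I) = n − 2 = 2

Summary:
  λ = 5: algebraic multiplicity = 4, geometric multiplicity = 2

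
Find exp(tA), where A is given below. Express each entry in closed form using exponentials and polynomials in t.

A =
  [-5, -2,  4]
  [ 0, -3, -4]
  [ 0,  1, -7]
e^{tA} =
  [exp(-5*t), -2*t*exp(-5*t), 4*t*exp(-5*t)]
  [0, 2*t*exp(-5*t) + exp(-5*t), -4*t*exp(-5*t)]
  [0, t*exp(-5*t), -2*t*exp(-5*t) + exp(-5*t)]

Strategy: write A = P · J · P⁻¹ where J is a Jordan canonical form, so e^{tA} = P · e^{tJ} · P⁻¹, and e^{tJ} can be computed block-by-block.

A has Jordan form
J =
  [-5,  1,  0]
  [ 0, -5,  0]
  [ 0,  0, -5]
(up to reordering of blocks).

Per-block formulas:
  For a 2×2 Jordan block J_2(-5): exp(t · J_2(-5)) = e^(-5t)·(I + t·N), where N is the 2×2 nilpotent shift.
  For a 1×1 block at λ = -5: exp(t · [-5]) = [e^(-5t)].

After assembling e^{tJ} and conjugating by P, we get:

e^{tA} =
  [exp(-5*t), -2*t*exp(-5*t), 4*t*exp(-5*t)]
  [0, 2*t*exp(-5*t) + exp(-5*t), -4*t*exp(-5*t)]
  [0, t*exp(-5*t), -2*t*exp(-5*t) + exp(-5*t)]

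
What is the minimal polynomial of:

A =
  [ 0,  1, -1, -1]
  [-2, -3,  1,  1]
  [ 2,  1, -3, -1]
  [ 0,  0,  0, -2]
x^2 + 4*x + 4

The characteristic polynomial is χ_A(x) = (x + 2)^4, so the eigenvalues are known. The minimal polynomial is
  m_A(x) = Π_λ (x − λ)^{k_λ}
where k_λ is the size of the *largest* Jordan block for λ (equivalently, the smallest k with (A − λI)^k v = 0 for every generalised eigenvector v of λ).

  λ = -2: largest Jordan block has size 2, contributing (x + 2)^2

So m_A(x) = (x + 2)^2 = x^2 + 4*x + 4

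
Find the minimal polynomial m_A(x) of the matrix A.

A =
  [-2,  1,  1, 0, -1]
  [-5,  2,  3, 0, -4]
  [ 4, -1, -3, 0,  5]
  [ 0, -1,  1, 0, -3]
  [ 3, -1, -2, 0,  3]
x^2

The characteristic polynomial is χ_A(x) = x^5, so the eigenvalues are known. The minimal polynomial is
  m_A(x) = Π_λ (x − λ)^{k_λ}
where k_λ is the size of the *largest* Jordan block for λ (equivalently, the smallest k with (A − λI)^k v = 0 for every generalised eigenvector v of λ).

  λ = 0: largest Jordan block has size 2, contributing (x − 0)^2

So m_A(x) = x^2 = x^2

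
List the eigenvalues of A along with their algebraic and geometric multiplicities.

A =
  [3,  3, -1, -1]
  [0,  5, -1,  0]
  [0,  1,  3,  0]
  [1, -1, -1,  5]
λ = 4: alg = 4, geom = 2

Step 1 — factor the characteristic polynomial to read off the algebraic multiplicities:
  χ_A(x) = (x - 4)^4

Step 2 — compute geometric multiplicities via the rank-nullity identity g(λ) = n − rank(A − λI):
  rank(A − (4)·I) = 2, so dim ker(A − (4)·I) = n − 2 = 2

Summary:
  λ = 4: algebraic multiplicity = 4, geometric multiplicity = 2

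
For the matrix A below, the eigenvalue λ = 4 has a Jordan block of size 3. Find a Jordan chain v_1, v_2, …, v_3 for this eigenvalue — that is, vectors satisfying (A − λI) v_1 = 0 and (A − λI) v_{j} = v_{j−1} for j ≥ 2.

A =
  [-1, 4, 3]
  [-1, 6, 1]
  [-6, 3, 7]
A Jordan chain for λ = 4 of length 3:
v_1 = (3, -3, 9)ᵀ
v_2 = (-5, -1, -6)ᵀ
v_3 = (1, 0, 0)ᵀ

Let N = A − (4)·I. We want v_3 with N^3 v_3 = 0 but N^2 v_3 ≠ 0; then v_{j-1} := N · v_j for j = 3, …, 2.

Pick v_3 = (1, 0, 0)ᵀ.
Then v_2 = N · v_3 = (-5, -1, -6)ᵀ.
Then v_1 = N · v_2 = (3, -3, 9)ᵀ.

Sanity check: (A − (4)·I) v_1 = (0, 0, 0)ᵀ = 0. ✓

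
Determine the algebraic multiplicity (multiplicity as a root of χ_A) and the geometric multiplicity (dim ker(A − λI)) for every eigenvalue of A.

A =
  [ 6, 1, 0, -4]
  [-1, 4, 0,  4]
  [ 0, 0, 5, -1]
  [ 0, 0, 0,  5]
λ = 5: alg = 4, geom = 2

Step 1 — factor the characteristic polynomial to read off the algebraic multiplicities:
  χ_A(x) = (x - 5)^4

Step 2 — compute geometric multiplicities via the rank-nullity identity g(λ) = n − rank(A − λI):
  rank(A − (5)·I) = 2, so dim ker(A − (5)·I) = n − 2 = 2

Summary:
  λ = 5: algebraic multiplicity = 4, geometric multiplicity = 2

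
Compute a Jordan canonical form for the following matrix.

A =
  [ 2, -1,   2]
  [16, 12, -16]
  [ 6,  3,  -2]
J_2(4) ⊕ J_1(4)

The characteristic polynomial is
  det(x·I − A) = x^3 - 12*x^2 + 48*x - 64 = (x - 4)^3

Eigenvalues and multiplicities (the geometric multiplicity of λ is n − rank(A − λI), which equals the number of Jordan blocks for λ):
  λ = 4: algebraic multiplicity = 3, geometric multiplicity = 2

Determining the block sizes for each eigenvalue:
  λ = 4: 2 blocks summing to 3 forces exactly one block of size 2 and the rest size 1 → block sizes [2, 1]

Assembling the blocks gives a Jordan form
J =
  [4, 1, 0]
  [0, 4, 0]
  [0, 0, 4]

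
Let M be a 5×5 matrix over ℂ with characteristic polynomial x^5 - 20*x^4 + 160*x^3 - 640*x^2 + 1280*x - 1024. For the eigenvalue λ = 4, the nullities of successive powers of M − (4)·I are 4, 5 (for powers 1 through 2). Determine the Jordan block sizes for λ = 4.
Block sizes for λ = 4: [2, 1, 1, 1]

From the dimensions of kernels of powers, the number of Jordan blocks of size at least j is d_j − d_{j−1} where d_j = dim ker(N^j) (with d_0 = 0). Computing the differences gives [4, 1].
The number of blocks of size exactly k is (#blocks of size ≥ k) − (#blocks of size ≥ k + 1), so the partition is: 3 block(s) of size 1, 1 block(s) of size 2.
In nonincreasing order the block sizes are [2, 1, 1, 1].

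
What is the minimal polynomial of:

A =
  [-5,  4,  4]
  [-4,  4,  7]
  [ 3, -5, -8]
x^3 + 9*x^2 + 27*x + 27

The characteristic polynomial is χ_A(x) = (x + 3)^3, so the eigenvalues are known. The minimal polynomial is
  m_A(x) = Π_λ (x − λ)^{k_λ}
where k_λ is the size of the *largest* Jordan block for λ (equivalently, the smallest k with (A − λI)^k v = 0 for every generalised eigenvector v of λ).

  λ = -3: largest Jordan block has size 3, contributing (x + 3)^3

So m_A(x) = (x + 3)^3 = x^3 + 9*x^2 + 27*x + 27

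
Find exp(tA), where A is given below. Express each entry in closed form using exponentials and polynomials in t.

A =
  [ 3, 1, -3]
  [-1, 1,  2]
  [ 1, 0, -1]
e^{tA} =
  [2*t*exp(t) + exp(t), t^2*exp(t) + t*exp(t), t^2*exp(t) - 3*t*exp(t)]
  [-t*exp(t), -t^2*exp(t)/2 + exp(t), -t^2*exp(t)/2 + 2*t*exp(t)]
  [t*exp(t), t^2*exp(t)/2, t^2*exp(t)/2 - 2*t*exp(t) + exp(t)]

Strategy: write A = P · J · P⁻¹ where J is a Jordan canonical form, so e^{tA} = P · e^{tJ} · P⁻¹, and e^{tJ} can be computed block-by-block.

A has Jordan form
J =
  [1, 1, 0]
  [0, 1, 1]
  [0, 0, 1]
(up to reordering of blocks).

Per-block formulas:
  For a 3×3 Jordan block J_3(1): exp(t · J_3(1)) = e^(1t)·(I + t·N + (t^2/2)·N^2), where N is the 3×3 nilpotent shift.

After assembling e^{tJ} and conjugating by P, we get:

e^{tA} =
  [2*t*exp(t) + exp(t), t^2*exp(t) + t*exp(t), t^2*exp(t) - 3*t*exp(t)]
  [-t*exp(t), -t^2*exp(t)/2 + exp(t), -t^2*exp(t)/2 + 2*t*exp(t)]
  [t*exp(t), t^2*exp(t)/2, t^2*exp(t)/2 - 2*t*exp(t) + exp(t)]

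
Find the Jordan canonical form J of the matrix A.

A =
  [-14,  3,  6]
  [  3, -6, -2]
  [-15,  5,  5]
J_2(-5) ⊕ J_1(-5)

The characteristic polynomial is
  det(x·I − A) = x^3 + 15*x^2 + 75*x + 125 = (x + 5)^3

Eigenvalues and multiplicities (the geometric multiplicity of λ is n − rank(A − λI), which equals the number of Jordan blocks for λ):
  λ = -5: algebraic multiplicity = 3, geometric multiplicity = 2

Determining the block sizes for each eigenvalue:
  λ = -5: 2 blocks summing to 3 forces exactly one block of size 2 and the rest size 1 → block sizes [2, 1]

Assembling the blocks gives a Jordan form
J =
  [-5,  1,  0]
  [ 0, -5,  0]
  [ 0,  0, -5]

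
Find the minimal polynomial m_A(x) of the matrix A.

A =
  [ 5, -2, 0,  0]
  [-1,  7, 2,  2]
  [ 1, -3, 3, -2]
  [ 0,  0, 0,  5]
x^3 - 15*x^2 + 75*x - 125

The characteristic polynomial is χ_A(x) = (x - 5)^4, so the eigenvalues are known. The minimal polynomial is
  m_A(x) = Π_λ (x − λ)^{k_λ}
where k_λ is the size of the *largest* Jordan block for λ (equivalently, the smallest k with (A − λI)^k v = 0 for every generalised eigenvector v of λ).

  λ = 5: largest Jordan block has size 3, contributing (x − 5)^3

So m_A(x) = (x - 5)^3 = x^3 - 15*x^2 + 75*x - 125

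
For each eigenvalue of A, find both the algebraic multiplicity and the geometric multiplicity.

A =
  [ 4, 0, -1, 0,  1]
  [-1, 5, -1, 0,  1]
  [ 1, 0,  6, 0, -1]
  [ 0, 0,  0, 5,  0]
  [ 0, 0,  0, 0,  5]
λ = 5: alg = 5, geom = 4

Step 1 — factor the characteristic polynomial to read off the algebraic multiplicities:
  χ_A(x) = (x - 5)^5

Step 2 — compute geometric multiplicities via the rank-nullity identity g(λ) = n − rank(A − λI):
  rank(A − (5)·I) = 1, so dim ker(A − (5)·I) = n − 1 = 4

Summary:
  λ = 5: algebraic multiplicity = 5, geometric multiplicity = 4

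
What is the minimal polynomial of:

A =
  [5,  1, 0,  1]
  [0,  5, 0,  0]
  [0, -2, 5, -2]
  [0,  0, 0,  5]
x^2 - 10*x + 25

The characteristic polynomial is χ_A(x) = (x - 5)^4, so the eigenvalues are known. The minimal polynomial is
  m_A(x) = Π_λ (x − λ)^{k_λ}
where k_λ is the size of the *largest* Jordan block for λ (equivalently, the smallest k with (A − λI)^k v = 0 for every generalised eigenvector v of λ).

  λ = 5: largest Jordan block has size 2, contributing (x − 5)^2

So m_A(x) = (x - 5)^2 = x^2 - 10*x + 25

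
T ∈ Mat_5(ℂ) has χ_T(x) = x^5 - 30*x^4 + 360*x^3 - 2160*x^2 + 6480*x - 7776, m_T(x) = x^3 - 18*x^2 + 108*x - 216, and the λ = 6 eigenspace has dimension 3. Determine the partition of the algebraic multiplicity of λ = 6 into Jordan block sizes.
Block sizes for λ = 6: [3, 1, 1]

Step 1 — from the characteristic polynomial, algebraic multiplicity of λ = 6 is 5. From dim ker(T − (6)·I) = 3, there are exactly 3 Jordan blocks for λ = 6.
Step 2 — from the minimal polynomial, the factor (x − 6)^3 tells us the largest block for λ = 6 has size 3.
Step 3 — with total size 5, 3 blocks, and largest block 3, the block sizes (in nonincreasing order) are [3, 1, 1].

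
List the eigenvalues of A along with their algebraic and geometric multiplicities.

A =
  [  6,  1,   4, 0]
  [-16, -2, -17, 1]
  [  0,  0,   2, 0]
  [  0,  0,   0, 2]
λ = 2: alg = 4, geom = 2

Step 1 — factor the characteristic polynomial to read off the algebraic multiplicities:
  χ_A(x) = (x - 2)^4

Step 2 — compute geometric multiplicities via the rank-nullity identity g(λ) = n − rank(A − λI):
  rank(A − (2)·I) = 2, so dim ker(A − (2)·I) = n − 2 = 2

Summary:
  λ = 2: algebraic multiplicity = 4, geometric multiplicity = 2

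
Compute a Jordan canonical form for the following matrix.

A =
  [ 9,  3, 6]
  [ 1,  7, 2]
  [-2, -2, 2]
J_2(6) ⊕ J_1(6)

The characteristic polynomial is
  det(x·I − A) = x^3 - 18*x^2 + 108*x - 216 = (x - 6)^3

Eigenvalues and multiplicities (the geometric multiplicity of λ is n − rank(A − λI), which equals the number of Jordan blocks for λ):
  λ = 6: algebraic multiplicity = 3, geometric multiplicity = 2

Determining the block sizes for each eigenvalue:
  λ = 6: 2 blocks summing to 3 forces exactly one block of size 2 and the rest size 1 → block sizes [2, 1]

Assembling the blocks gives a Jordan form
J =
  [6, 1, 0]
  [0, 6, 0]
  [0, 0, 6]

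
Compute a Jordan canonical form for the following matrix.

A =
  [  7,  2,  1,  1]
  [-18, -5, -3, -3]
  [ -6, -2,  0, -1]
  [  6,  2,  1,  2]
J_2(1) ⊕ J_1(1) ⊕ J_1(1)

The characteristic polynomial is
  det(x·I − A) = x^4 - 4*x^3 + 6*x^2 - 4*x + 1 = (x - 1)^4

Eigenvalues and multiplicities (the geometric multiplicity of λ is n − rank(A − λI), which equals the number of Jordan blocks for λ):
  λ = 1: algebraic multiplicity = 4, geometric multiplicity = 3

Determining the block sizes for each eigenvalue:
  λ = 1: 3 blocks summing to 4 forces exactly one block of size 2 and the rest size 1 → block sizes [2, 1, 1]

Assembling the blocks gives a Jordan form
J =
  [1, 1, 0, 0]
  [0, 1, 0, 0]
  [0, 0, 1, 0]
  [0, 0, 0, 1]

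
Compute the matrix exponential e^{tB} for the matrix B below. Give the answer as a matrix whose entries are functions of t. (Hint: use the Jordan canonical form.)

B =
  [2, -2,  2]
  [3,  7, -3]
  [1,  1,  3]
e^{tB} =
  [-2*t*exp(4*t) + exp(4*t), -2*t*exp(4*t), 2*t*exp(4*t)]
  [3*t*exp(4*t), 3*t*exp(4*t) + exp(4*t), -3*t*exp(4*t)]
  [t*exp(4*t), t*exp(4*t), -t*exp(4*t) + exp(4*t)]

Strategy: write B = P · J · P⁻¹ where J is a Jordan canonical form, so e^{tB} = P · e^{tJ} · P⁻¹, and e^{tJ} can be computed block-by-block.

B has Jordan form
J =
  [4, 1, 0]
  [0, 4, 0]
  [0, 0, 4]
(up to reordering of blocks).

Per-block formulas:
  For a 2×2 Jordan block J_2(4): exp(t · J_2(4)) = e^(4t)·(I + t·N), where N is the 2×2 nilpotent shift.
  For a 1×1 block at λ = 4: exp(t · [4]) = [e^(4t)].

After assembling e^{tJ} and conjugating by P, we get:

e^{tB} =
  [-2*t*exp(4*t) + exp(4*t), -2*t*exp(4*t), 2*t*exp(4*t)]
  [3*t*exp(4*t), 3*t*exp(4*t) + exp(4*t), -3*t*exp(4*t)]
  [t*exp(4*t), t*exp(4*t), -t*exp(4*t) + exp(4*t)]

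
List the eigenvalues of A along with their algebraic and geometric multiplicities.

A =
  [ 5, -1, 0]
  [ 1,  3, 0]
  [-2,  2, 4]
λ = 4: alg = 3, geom = 2

Step 1 — factor the characteristic polynomial to read off the algebraic multiplicities:
  χ_A(x) = (x - 4)^3

Step 2 — compute geometric multiplicities via the rank-nullity identity g(λ) = n − rank(A − λI):
  rank(A − (4)·I) = 1, so dim ker(A − (4)·I) = n − 1 = 2

Summary:
  λ = 4: algebraic multiplicity = 3, geometric multiplicity = 2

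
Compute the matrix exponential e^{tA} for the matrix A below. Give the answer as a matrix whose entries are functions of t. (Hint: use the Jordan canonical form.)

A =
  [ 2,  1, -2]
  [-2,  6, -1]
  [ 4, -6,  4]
e^{tA} =
  [-3*t^2*exp(4*t) - 2*t*exp(4*t) + exp(4*t), 6*t^2*exp(4*t) + t*exp(4*t), 3*t^2*exp(4*t)/2 - 2*t*exp(4*t)]
  [-2*t^2*exp(4*t) - 2*t*exp(4*t), 4*t^2*exp(4*t) + 2*t*exp(4*t) + exp(4*t), t^2*exp(4*t) - t*exp(4*t)]
  [2*t^2*exp(4*t) + 4*t*exp(4*t), -4*t^2*exp(4*t) - 6*t*exp(4*t), -t^2*exp(4*t) + exp(4*t)]

Strategy: write A = P · J · P⁻¹ where J is a Jordan canonical form, so e^{tA} = P · e^{tJ} · P⁻¹, and e^{tJ} can be computed block-by-block.

A has Jordan form
J =
  [4, 1, 0]
  [0, 4, 1]
  [0, 0, 4]
(up to reordering of blocks).

Per-block formulas:
  For a 3×3 Jordan block J_3(4): exp(t · J_3(4)) = e^(4t)·(I + t·N + (t^2/2)·N^2), where N is the 3×3 nilpotent shift.

After assembling e^{tJ} and conjugating by P, we get:

e^{tA} =
  [-3*t^2*exp(4*t) - 2*t*exp(4*t) + exp(4*t), 6*t^2*exp(4*t) + t*exp(4*t), 3*t^2*exp(4*t)/2 - 2*t*exp(4*t)]
  [-2*t^2*exp(4*t) - 2*t*exp(4*t), 4*t^2*exp(4*t) + 2*t*exp(4*t) + exp(4*t), t^2*exp(4*t) - t*exp(4*t)]
  [2*t^2*exp(4*t) + 4*t*exp(4*t), -4*t^2*exp(4*t) - 6*t*exp(4*t), -t^2*exp(4*t) + exp(4*t)]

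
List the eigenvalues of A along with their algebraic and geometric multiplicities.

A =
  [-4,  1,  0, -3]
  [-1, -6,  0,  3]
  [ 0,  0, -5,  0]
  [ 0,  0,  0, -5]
λ = -5: alg = 4, geom = 3

Step 1 — factor the characteristic polynomial to read off the algebraic multiplicities:
  χ_A(x) = (x + 5)^4

Step 2 — compute geometric multiplicities via the rank-nullity identity g(λ) = n − rank(A − λI):
  rank(A − (-5)·I) = 1, so dim ker(A − (-5)·I) = n − 1 = 3

Summary:
  λ = -5: algebraic multiplicity = 4, geometric multiplicity = 3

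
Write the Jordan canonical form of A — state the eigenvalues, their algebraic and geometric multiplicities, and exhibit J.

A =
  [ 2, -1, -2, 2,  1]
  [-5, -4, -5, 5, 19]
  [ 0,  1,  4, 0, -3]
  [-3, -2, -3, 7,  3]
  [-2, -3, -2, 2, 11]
J_3(4) ⊕ J_1(4) ⊕ J_1(4)

The characteristic polynomial is
  det(x·I − A) = x^5 - 20*x^4 + 160*x^3 - 640*x^2 + 1280*x - 1024 = (x - 4)^5

Eigenvalues and multiplicities (the geometric multiplicity of λ is n − rank(A − λI), which equals the number of Jordan blocks for λ):
  λ = 4: algebraic multiplicity = 5, geometric multiplicity = 3

Determining the block sizes for each eigenvalue:
  λ = 4: with am = 5 and gm = 3, the partition is not yet determined (e.g. several partitions of 5 into 3 parts exist). Let N = A − (4)·I. Computing rank(N^1) = 2, rank(N^2) = 1, rank(N^3) = 0; the number of blocks of size ≥ j is rank(N^{j−1}) − rank(N^j), giving [3, 1, 1]. So we have 1 block(s) of size 3, 2 block(s) of size 1 → block sizes [3, 1, 1]

Assembling the blocks gives a Jordan form
J =
  [4, 1, 0, 0, 0]
  [0, 4, 1, 0, 0]
  [0, 0, 4, 0, 0]
  [0, 0, 0, 4, 0]
  [0, 0, 0, 0, 4]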